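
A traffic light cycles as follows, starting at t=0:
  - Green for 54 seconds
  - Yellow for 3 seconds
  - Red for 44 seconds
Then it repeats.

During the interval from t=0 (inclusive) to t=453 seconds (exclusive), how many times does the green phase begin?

Cycle = 54+3+44 = 101s
green phase starts at t = k*101 + 0 for k=0,1,2,...
Need k*101+0 < 453 → k < 4.485
k ∈ {0, ..., 4} → 5 starts

Answer: 5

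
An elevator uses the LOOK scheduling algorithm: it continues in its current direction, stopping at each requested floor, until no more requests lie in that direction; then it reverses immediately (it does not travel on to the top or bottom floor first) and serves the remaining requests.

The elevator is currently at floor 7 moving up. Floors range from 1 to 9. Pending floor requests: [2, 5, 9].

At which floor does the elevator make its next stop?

Answer: 9

Derivation:
Current floor: 7, direction: up
Requests above: [9]
Requests below: [2, 5]
Moving up and requests lie above → nearest above is min([9]) = 9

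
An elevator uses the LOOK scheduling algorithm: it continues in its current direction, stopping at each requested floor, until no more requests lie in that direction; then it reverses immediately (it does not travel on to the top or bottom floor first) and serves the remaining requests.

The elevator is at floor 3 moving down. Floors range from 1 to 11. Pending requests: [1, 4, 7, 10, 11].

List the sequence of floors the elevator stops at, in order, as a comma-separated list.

Answer: 1, 4, 7, 10, 11

Derivation:
Current: 3, moving DOWN
Serve below first (descending): [1]
Then reverse, serve above (ascending): [4, 7, 10, 11]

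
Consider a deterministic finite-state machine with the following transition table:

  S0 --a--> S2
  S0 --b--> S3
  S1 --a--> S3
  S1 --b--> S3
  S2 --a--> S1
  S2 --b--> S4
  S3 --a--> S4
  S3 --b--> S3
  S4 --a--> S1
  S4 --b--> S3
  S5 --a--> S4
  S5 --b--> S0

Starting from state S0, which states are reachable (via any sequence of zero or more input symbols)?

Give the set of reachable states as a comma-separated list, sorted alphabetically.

Answer: S0, S1, S2, S3, S4

Derivation:
BFS from S0:
  visit S0: S0--a-->S2 (new), S0--b-->S3 (new)
  visit S2: S2--a-->S1 (new), S2--b-->S4 (new)
  visit S3: S3--a-->S4 (seen), S3--b-->S3 (seen)
  visit S1: S1--a-->S3 (seen), S1--b-->S3 (seen)
  visit S4: S4--a-->S1 (seen), S4--b-->S3 (seen)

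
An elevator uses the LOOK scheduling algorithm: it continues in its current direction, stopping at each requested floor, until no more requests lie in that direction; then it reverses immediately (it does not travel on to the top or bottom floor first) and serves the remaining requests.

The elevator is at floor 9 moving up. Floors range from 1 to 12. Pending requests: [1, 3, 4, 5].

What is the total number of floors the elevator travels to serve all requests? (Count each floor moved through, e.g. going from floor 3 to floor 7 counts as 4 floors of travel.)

Start at floor 9 moving up, LOOK stop order: [5, 4, 3, 1]
  9 → 5: |5-9| = 4, total = 4
  5 → 4: |4-5| = 1, total = 5
  4 → 3: |3-4| = 1, total = 6
  3 → 1: |1-3| = 2, total = 8

Answer: 8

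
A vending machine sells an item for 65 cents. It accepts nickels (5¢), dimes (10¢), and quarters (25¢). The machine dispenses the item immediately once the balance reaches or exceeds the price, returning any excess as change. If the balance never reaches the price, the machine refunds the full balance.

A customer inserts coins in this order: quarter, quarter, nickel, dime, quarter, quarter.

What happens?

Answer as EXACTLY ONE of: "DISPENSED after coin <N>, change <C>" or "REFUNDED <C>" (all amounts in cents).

Price: 65¢
Coin 1 (quarter, 25¢): balance = 25¢
Coin 2 (quarter, 25¢): balance = 50¢
Coin 3 (nickel, 5¢): balance = 55¢
Coin 4 (dime, 10¢): balance = 65¢
  → balance >= price → DISPENSE, change = 65 - 65 = 0¢

Answer: DISPENSED after coin 4, change 0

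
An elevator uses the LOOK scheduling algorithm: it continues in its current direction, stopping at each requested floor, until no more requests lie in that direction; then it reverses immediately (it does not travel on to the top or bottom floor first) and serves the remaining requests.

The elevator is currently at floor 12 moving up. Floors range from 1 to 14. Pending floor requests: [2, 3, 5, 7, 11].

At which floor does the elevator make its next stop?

Current floor: 12, direction: up
Requests above: []
Requests below: [2, 3, 5, 7, 11]
Moving up but no requests above → reverse; nearest below is max([2, 3, 5, 7, 11]) = 11

Answer: 11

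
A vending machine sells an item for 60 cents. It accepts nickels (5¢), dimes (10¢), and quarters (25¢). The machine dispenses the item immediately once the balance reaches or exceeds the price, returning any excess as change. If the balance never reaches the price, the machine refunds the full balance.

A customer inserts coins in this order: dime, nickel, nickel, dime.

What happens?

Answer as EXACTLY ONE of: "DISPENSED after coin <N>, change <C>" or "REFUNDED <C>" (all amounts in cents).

Answer: REFUNDED 30

Derivation:
Price: 60¢
Coin 1 (dime, 10¢): balance = 10¢
Coin 2 (nickel, 5¢): balance = 15¢
Coin 3 (nickel, 5¢): balance = 20¢
Coin 4 (dime, 10¢): balance = 30¢
All coins inserted, balance 30¢ < price 60¢ → REFUND 30¢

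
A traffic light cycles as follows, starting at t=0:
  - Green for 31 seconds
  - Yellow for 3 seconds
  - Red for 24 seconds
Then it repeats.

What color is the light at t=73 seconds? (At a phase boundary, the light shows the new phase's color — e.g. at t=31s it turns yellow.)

Cycle length = 31 + 3 + 24 = 58s
t = 73, phase_t = 73 mod 58 = 15
15 < 31 (green end) → GREEN

Answer: green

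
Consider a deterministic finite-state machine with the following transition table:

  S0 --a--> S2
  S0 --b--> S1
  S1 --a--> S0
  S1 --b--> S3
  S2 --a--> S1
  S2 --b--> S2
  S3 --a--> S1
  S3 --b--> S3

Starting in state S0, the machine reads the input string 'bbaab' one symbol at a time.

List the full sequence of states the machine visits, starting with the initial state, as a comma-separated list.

Start: S0
  read 'b': S0 --b--> S1
  read 'b': S1 --b--> S3
  read 'a': S3 --a--> S1
  read 'a': S1 --a--> S0
  read 'b': S0 --b--> S1

Answer: S0, S1, S3, S1, S0, S1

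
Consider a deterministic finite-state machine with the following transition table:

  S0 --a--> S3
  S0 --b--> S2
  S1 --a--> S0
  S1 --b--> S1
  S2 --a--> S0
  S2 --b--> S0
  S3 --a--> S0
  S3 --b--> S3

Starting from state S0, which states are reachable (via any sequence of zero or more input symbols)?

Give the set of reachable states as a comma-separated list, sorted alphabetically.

BFS from S0:
  visit S0: S0--a-->S3 (new), S0--b-->S2 (new)
  visit S3: S3--a-->S0 (seen), S3--b-->S3 (seen)
  visit S2: S2--a-->S0 (seen), S2--b-->S0 (seen)

Answer: S0, S2, S3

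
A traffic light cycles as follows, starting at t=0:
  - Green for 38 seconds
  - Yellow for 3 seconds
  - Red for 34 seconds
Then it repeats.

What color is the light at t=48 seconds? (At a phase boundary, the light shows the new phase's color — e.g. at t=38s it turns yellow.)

Cycle length = 38 + 3 + 34 = 75s
t = 48, phase_t = 48 mod 75 = 48
48 >= 41 → RED

Answer: red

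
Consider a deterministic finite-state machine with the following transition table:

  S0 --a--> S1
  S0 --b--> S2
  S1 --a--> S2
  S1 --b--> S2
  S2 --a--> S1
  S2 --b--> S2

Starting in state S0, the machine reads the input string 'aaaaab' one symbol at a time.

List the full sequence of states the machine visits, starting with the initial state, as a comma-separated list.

Answer: S0, S1, S2, S1, S2, S1, S2

Derivation:
Start: S0
  read 'a': S0 --a--> S1
  read 'a': S1 --a--> S2
  read 'a': S2 --a--> S1
  read 'a': S1 --a--> S2
  read 'a': S2 --a--> S1
  read 'b': S1 --b--> S2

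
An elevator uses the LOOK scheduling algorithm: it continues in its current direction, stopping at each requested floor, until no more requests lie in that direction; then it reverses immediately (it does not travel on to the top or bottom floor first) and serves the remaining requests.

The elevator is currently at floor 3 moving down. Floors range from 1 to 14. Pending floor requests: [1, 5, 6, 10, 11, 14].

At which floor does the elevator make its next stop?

Current floor: 3, direction: down
Requests above: [5, 6, 10, 11, 14]
Requests below: [1]
Moving down and requests lie below → nearest below is max([1]) = 1

Answer: 1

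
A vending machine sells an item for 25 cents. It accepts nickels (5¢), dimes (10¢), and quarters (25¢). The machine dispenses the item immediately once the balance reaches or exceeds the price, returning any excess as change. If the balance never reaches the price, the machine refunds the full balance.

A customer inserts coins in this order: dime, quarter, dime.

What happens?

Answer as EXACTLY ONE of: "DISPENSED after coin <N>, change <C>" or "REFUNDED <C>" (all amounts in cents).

Price: 25¢
Coin 1 (dime, 10¢): balance = 10¢
Coin 2 (quarter, 25¢): balance = 35¢
  → balance >= price → DISPENSE, change = 35 - 25 = 10¢

Answer: DISPENSED after coin 2, change 10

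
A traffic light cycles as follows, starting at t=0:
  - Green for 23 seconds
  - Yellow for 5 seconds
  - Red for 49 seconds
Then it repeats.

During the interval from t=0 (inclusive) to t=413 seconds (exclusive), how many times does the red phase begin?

Cycle = 23+5+49 = 77s
red phase starts at t = k*77 + 28 for k=0,1,2,...
Need k*77+28 < 413 → k < 5.000
k ∈ {0, ..., 4} → 5 starts

Answer: 5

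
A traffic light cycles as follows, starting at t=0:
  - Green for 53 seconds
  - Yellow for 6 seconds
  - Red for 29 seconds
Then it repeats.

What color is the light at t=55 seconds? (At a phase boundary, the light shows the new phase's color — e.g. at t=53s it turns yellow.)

Cycle length = 53 + 6 + 29 = 88s
t = 55, phase_t = 55 mod 88 = 55
53 <= 55 < 59 (yellow end) → YELLOW

Answer: yellow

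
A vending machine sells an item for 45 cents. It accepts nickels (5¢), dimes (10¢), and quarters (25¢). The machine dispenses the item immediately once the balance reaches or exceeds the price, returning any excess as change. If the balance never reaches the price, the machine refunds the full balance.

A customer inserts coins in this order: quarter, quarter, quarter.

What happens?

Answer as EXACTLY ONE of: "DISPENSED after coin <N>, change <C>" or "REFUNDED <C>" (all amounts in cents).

Price: 45¢
Coin 1 (quarter, 25¢): balance = 25¢
Coin 2 (quarter, 25¢): balance = 50¢
  → balance >= price → DISPENSE, change = 50 - 45 = 5¢

Answer: DISPENSED after coin 2, change 5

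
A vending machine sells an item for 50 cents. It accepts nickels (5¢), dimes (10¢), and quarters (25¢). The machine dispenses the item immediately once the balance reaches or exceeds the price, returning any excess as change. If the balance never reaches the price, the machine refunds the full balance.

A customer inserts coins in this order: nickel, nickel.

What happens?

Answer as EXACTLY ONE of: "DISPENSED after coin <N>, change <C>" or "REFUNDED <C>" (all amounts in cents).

Answer: REFUNDED 10

Derivation:
Price: 50¢
Coin 1 (nickel, 5¢): balance = 5¢
Coin 2 (nickel, 5¢): balance = 10¢
All coins inserted, balance 10¢ < price 50¢ → REFUND 10¢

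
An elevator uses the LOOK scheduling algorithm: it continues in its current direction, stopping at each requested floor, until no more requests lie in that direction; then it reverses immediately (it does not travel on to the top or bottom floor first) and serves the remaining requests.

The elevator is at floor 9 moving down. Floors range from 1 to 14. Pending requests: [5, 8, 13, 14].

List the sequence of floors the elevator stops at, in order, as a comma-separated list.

Current: 9, moving DOWN
Serve below first (descending): [8, 5]
Then reverse, serve above (ascending): [13, 14]

Answer: 8, 5, 13, 14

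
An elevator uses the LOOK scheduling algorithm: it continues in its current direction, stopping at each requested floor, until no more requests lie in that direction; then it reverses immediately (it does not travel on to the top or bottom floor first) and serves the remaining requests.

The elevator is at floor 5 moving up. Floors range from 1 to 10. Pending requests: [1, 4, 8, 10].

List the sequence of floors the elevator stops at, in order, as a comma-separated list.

Answer: 8, 10, 4, 1

Derivation:
Current: 5, moving UP
Serve above first (ascending): [8, 10]
Then reverse, serve below (descending): [4, 1]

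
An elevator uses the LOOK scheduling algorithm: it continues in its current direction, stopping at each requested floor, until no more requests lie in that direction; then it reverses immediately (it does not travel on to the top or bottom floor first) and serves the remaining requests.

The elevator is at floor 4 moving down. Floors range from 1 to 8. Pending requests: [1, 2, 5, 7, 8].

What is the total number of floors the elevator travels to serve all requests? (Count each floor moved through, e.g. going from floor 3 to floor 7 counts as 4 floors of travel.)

Answer: 10

Derivation:
Start at floor 4 moving down, LOOK stop order: [2, 1, 5, 7, 8]
  4 → 2: |2-4| = 2, total = 2
  2 → 1: |1-2| = 1, total = 3
  1 → 5: |5-1| = 4, total = 7
  5 → 7: |7-5| = 2, total = 9
  7 → 8: |8-7| = 1, total = 10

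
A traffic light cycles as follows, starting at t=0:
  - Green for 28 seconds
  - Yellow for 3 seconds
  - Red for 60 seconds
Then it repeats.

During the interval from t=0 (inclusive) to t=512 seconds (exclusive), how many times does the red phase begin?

Cycle = 28+3+60 = 91s
red phase starts at t = k*91 + 31 for k=0,1,2,...
Need k*91+31 < 512 → k < 5.286
k ∈ {0, ..., 5} → 6 starts

Answer: 6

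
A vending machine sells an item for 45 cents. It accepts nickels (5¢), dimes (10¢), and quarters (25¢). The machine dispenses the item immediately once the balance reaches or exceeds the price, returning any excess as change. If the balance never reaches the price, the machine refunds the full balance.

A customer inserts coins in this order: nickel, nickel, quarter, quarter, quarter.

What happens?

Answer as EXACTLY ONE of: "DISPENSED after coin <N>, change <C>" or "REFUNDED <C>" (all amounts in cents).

Answer: DISPENSED after coin 4, change 15

Derivation:
Price: 45¢
Coin 1 (nickel, 5¢): balance = 5¢
Coin 2 (nickel, 5¢): balance = 10¢
Coin 3 (quarter, 25¢): balance = 35¢
Coin 4 (quarter, 25¢): balance = 60¢
  → balance >= price → DISPENSE, change = 60 - 45 = 15¢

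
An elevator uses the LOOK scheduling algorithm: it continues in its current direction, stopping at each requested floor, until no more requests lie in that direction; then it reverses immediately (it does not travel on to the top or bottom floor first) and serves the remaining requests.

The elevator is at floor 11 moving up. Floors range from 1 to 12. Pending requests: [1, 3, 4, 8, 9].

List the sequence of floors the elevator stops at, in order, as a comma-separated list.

Current: 11, moving UP
Serve above first (ascending): []
Then reverse, serve below (descending): [9, 8, 4, 3, 1]

Answer: 9, 8, 4, 3, 1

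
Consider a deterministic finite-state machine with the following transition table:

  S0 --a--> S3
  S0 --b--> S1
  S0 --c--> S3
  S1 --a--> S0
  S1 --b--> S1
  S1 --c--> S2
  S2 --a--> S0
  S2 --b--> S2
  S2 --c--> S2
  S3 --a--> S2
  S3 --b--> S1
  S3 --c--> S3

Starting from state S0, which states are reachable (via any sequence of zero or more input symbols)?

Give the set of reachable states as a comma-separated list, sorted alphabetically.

Answer: S0, S1, S2, S3

Derivation:
BFS from S0:
  visit S0: S0--a-->S3 (new), S0--b-->S1 (new), S0--c-->S3 (seen)
  visit S3: S3--a-->S2 (new), S3--b-->S1 (seen), S3--c-->S3 (seen)
  visit S1: S1--a-->S0 (seen), S1--b-->S1 (seen), S1--c-->S2 (seen)
  visit S2: S2--a-->S0 (seen), S2--b-->S2 (seen), S2--c-->S2 (seen)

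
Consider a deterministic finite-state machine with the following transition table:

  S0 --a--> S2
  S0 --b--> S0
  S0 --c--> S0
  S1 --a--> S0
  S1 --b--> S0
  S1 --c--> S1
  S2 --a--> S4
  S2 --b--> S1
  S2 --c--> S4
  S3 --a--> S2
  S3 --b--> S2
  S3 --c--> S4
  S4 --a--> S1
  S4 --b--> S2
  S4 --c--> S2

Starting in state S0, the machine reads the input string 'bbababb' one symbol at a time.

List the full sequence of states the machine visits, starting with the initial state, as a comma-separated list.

Answer: S0, S0, S0, S2, S1, S0, S0, S0

Derivation:
Start: S0
  read 'b': S0 --b--> S0
  read 'b': S0 --b--> S0
  read 'a': S0 --a--> S2
  read 'b': S2 --b--> S1
  read 'a': S1 --a--> S0
  read 'b': S0 --b--> S0
  read 'b': S0 --b--> S0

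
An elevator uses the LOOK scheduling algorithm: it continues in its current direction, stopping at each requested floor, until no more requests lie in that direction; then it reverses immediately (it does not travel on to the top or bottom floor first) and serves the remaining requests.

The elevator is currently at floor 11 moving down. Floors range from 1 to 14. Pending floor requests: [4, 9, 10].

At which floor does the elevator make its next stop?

Answer: 10

Derivation:
Current floor: 11, direction: down
Requests above: []
Requests below: [4, 9, 10]
Moving down and requests lie below → nearest below is max([4, 9, 10]) = 10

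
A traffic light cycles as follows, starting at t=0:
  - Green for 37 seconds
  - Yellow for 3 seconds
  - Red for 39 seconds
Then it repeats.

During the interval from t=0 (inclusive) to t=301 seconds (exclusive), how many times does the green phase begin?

Cycle = 37+3+39 = 79s
green phase starts at t = k*79 + 0 for k=0,1,2,...
Need k*79+0 < 301 → k < 3.810
k ∈ {0, ..., 3} → 4 starts

Answer: 4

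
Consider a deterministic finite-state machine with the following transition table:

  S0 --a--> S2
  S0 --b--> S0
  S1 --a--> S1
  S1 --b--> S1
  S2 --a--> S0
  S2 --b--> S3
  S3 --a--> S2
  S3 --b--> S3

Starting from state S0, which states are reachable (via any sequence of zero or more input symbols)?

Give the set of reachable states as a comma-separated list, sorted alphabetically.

BFS from S0:
  visit S0: S0--a-->S2 (new), S0--b-->S0 (seen)
  visit S2: S2--a-->S0 (seen), S2--b-->S3 (new)
  visit S3: S3--a-->S2 (seen), S3--b-->S3 (seen)

Answer: S0, S2, S3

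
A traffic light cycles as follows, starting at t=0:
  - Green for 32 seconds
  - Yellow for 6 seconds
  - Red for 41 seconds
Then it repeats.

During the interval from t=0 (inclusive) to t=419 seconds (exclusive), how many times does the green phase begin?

Answer: 6

Derivation:
Cycle = 32+6+41 = 79s
green phase starts at t = k*79 + 0 for k=0,1,2,...
Need k*79+0 < 419 → k < 5.304
k ∈ {0, ..., 5} → 6 starts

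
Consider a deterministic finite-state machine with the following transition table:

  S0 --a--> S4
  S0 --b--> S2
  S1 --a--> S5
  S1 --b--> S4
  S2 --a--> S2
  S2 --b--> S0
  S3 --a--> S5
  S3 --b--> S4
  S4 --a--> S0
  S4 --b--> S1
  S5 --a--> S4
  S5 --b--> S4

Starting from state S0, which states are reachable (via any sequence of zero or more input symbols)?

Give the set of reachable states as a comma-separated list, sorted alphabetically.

Answer: S0, S1, S2, S4, S5

Derivation:
BFS from S0:
  visit S0: S0--a-->S4 (new), S0--b-->S2 (new)
  visit S4: S4--a-->S0 (seen), S4--b-->S1 (new)
  visit S2: S2--a-->S2 (seen), S2--b-->S0 (seen)
  visit S1: S1--a-->S5 (new), S1--b-->S4 (seen)
  visit S5: S5--a-->S4 (seen), S5--b-->S4 (seen)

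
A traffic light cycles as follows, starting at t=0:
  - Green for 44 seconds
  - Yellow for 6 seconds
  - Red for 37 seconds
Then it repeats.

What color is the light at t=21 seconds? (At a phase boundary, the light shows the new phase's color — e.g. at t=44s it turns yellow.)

Answer: green

Derivation:
Cycle length = 44 + 6 + 37 = 87s
t = 21, phase_t = 21 mod 87 = 21
21 < 44 (green end) → GREEN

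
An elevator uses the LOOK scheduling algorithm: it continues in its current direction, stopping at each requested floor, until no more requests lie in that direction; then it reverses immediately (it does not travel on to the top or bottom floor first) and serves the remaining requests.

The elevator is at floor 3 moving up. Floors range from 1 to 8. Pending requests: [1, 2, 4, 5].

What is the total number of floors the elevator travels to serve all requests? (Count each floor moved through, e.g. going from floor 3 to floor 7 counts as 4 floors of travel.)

Start at floor 3 moving up, LOOK stop order: [4, 5, 2, 1]
  3 → 4: |4-3| = 1, total = 1
  4 → 5: |5-4| = 1, total = 2
  5 → 2: |2-5| = 3, total = 5
  2 → 1: |1-2| = 1, total = 6

Answer: 6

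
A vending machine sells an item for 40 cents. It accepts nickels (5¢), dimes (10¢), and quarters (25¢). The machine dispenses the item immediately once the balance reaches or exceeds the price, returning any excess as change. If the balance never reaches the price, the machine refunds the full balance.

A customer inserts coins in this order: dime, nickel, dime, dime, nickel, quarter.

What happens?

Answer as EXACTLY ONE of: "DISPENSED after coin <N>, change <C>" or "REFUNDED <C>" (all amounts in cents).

Answer: DISPENSED after coin 5, change 0

Derivation:
Price: 40¢
Coin 1 (dime, 10¢): balance = 10¢
Coin 2 (nickel, 5¢): balance = 15¢
Coin 3 (dime, 10¢): balance = 25¢
Coin 4 (dime, 10¢): balance = 35¢
Coin 5 (nickel, 5¢): balance = 40¢
  → balance >= price → DISPENSE, change = 40 - 40 = 0¢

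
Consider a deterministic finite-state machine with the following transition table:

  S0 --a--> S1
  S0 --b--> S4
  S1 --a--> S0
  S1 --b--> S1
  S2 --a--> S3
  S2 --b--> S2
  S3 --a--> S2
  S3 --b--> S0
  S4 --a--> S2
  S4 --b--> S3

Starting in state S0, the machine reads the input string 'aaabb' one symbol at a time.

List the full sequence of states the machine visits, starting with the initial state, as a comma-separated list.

Start: S0
  read 'a': S0 --a--> S1
  read 'a': S1 --a--> S0
  read 'a': S0 --a--> S1
  read 'b': S1 --b--> S1
  read 'b': S1 --b--> S1

Answer: S0, S1, S0, S1, S1, S1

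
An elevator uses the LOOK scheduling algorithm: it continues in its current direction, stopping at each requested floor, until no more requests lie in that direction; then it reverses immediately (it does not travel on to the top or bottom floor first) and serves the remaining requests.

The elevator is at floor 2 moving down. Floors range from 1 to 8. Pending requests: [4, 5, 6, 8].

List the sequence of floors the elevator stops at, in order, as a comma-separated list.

Answer: 4, 5, 6, 8

Derivation:
Current: 2, moving DOWN
Serve below first (descending): []
Then reverse, serve above (ascending): [4, 5, 6, 8]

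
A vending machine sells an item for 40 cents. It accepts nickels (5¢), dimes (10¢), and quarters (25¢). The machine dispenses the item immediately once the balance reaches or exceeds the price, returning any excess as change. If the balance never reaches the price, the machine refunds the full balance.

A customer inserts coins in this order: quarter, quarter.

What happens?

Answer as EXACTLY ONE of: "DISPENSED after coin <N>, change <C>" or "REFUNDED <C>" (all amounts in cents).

Price: 40¢
Coin 1 (quarter, 25¢): balance = 25¢
Coin 2 (quarter, 25¢): balance = 50¢
  → balance >= price → DISPENSE, change = 50 - 40 = 10¢

Answer: DISPENSED after coin 2, change 10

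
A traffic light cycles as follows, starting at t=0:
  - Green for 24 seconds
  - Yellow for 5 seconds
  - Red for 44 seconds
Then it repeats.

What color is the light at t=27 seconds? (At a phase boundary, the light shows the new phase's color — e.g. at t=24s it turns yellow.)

Cycle length = 24 + 5 + 44 = 73s
t = 27, phase_t = 27 mod 73 = 27
24 <= 27 < 29 (yellow end) → YELLOW

Answer: yellow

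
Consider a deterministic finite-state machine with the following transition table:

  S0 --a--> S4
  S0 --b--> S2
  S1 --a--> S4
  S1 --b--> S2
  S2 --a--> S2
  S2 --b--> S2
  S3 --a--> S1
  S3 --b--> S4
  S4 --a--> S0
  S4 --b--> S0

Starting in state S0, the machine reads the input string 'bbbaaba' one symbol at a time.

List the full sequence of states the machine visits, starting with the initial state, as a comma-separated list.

Answer: S0, S2, S2, S2, S2, S2, S2, S2

Derivation:
Start: S0
  read 'b': S0 --b--> S2
  read 'b': S2 --b--> S2
  read 'b': S2 --b--> S2
  read 'a': S2 --a--> S2
  read 'a': S2 --a--> S2
  read 'b': S2 --b--> S2
  read 'a': S2 --a--> S2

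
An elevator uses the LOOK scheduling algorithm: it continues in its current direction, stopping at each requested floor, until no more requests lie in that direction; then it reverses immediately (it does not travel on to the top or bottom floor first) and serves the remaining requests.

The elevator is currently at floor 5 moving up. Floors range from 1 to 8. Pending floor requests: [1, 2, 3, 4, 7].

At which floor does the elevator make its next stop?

Answer: 7

Derivation:
Current floor: 5, direction: up
Requests above: [7]
Requests below: [1, 2, 3, 4]
Moving up and requests lie above → nearest above is min([7]) = 7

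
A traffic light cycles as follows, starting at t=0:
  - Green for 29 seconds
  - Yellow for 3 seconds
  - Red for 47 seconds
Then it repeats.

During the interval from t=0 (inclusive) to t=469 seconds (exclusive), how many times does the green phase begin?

Answer: 6

Derivation:
Cycle = 29+3+47 = 79s
green phase starts at t = k*79 + 0 for k=0,1,2,...
Need k*79+0 < 469 → k < 5.937
k ∈ {0, ..., 5} → 6 starts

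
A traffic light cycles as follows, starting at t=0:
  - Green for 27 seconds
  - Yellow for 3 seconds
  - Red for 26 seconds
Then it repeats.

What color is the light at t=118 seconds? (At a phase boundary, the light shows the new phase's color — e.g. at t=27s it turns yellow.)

Answer: green

Derivation:
Cycle length = 27 + 3 + 26 = 56s
t = 118, phase_t = 118 mod 56 = 6
6 < 27 (green end) → GREEN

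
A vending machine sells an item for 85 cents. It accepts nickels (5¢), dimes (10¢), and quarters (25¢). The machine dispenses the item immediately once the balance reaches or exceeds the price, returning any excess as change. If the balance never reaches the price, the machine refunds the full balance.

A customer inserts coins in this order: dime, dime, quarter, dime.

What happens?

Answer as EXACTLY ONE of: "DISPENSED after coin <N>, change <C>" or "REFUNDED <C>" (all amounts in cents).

Price: 85¢
Coin 1 (dime, 10¢): balance = 10¢
Coin 2 (dime, 10¢): balance = 20¢
Coin 3 (quarter, 25¢): balance = 45¢
Coin 4 (dime, 10¢): balance = 55¢
All coins inserted, balance 55¢ < price 85¢ → REFUND 55¢

Answer: REFUNDED 55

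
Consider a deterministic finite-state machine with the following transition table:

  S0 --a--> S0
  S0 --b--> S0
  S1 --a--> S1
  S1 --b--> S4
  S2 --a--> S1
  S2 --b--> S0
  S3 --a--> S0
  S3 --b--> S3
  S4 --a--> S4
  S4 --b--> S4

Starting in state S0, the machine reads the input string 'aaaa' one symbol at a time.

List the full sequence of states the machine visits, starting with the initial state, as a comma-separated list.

Start: S0
  read 'a': S0 --a--> S0
  read 'a': S0 --a--> S0
  read 'a': S0 --a--> S0
  read 'a': S0 --a--> S0

Answer: S0, S0, S0, S0, S0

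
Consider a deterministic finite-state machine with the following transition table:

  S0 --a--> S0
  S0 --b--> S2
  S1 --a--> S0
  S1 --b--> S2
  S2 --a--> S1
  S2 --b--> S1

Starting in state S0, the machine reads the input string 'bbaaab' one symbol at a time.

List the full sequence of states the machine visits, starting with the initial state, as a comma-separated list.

Start: S0
  read 'b': S0 --b--> S2
  read 'b': S2 --b--> S1
  read 'a': S1 --a--> S0
  read 'a': S0 --a--> S0
  read 'a': S0 --a--> S0
  read 'b': S0 --b--> S2

Answer: S0, S2, S1, S0, S0, S0, S2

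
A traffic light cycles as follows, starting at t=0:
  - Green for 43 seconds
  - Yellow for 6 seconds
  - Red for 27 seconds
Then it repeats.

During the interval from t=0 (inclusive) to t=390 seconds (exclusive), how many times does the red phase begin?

Answer: 5

Derivation:
Cycle = 43+6+27 = 76s
red phase starts at t = k*76 + 49 for k=0,1,2,...
Need k*76+49 < 390 → k < 4.487
k ∈ {0, ..., 4} → 5 starts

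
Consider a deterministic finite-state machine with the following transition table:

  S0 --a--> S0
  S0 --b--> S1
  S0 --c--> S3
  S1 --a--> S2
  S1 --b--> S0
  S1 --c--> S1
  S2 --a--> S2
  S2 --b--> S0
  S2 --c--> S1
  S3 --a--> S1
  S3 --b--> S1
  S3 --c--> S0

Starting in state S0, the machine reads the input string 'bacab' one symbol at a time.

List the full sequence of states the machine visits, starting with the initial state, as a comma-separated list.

Start: S0
  read 'b': S0 --b--> S1
  read 'a': S1 --a--> S2
  read 'c': S2 --c--> S1
  read 'a': S1 --a--> S2
  read 'b': S2 --b--> S0

Answer: S0, S1, S2, S1, S2, S0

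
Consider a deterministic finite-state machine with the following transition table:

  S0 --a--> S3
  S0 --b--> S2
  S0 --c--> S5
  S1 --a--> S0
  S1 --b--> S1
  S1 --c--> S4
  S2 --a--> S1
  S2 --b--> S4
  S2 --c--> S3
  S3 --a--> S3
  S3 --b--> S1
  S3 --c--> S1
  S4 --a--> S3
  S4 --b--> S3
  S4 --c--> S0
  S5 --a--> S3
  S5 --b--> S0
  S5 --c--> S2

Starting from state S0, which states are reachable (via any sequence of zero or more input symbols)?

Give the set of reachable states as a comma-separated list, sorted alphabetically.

Answer: S0, S1, S2, S3, S4, S5

Derivation:
BFS from S0:
  visit S0: S0--a-->S3 (new), S0--b-->S2 (new), S0--c-->S5 (new)
  visit S3: S3--a-->S3 (seen), S3--b-->S1 (new), S3--c-->S1 (seen)
  visit S2: S2--a-->S1 (seen), S2--b-->S4 (new), S2--c-->S3 (seen)
  visit S5: S5--a-->S3 (seen), S5--b-->S0 (seen), S5--c-->S2 (seen)
  visit S1: S1--a-->S0 (seen), S1--b-->S1 (seen), S1--c-->S4 (seen)
  visit S4: S4--a-->S3 (seen), S4--b-->S3 (seen), S4--c-->S0 (seen)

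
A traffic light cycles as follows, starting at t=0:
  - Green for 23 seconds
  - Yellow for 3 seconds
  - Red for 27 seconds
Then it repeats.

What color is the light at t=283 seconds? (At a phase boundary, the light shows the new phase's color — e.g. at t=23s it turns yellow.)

Cycle length = 23 + 3 + 27 = 53s
t = 283, phase_t = 283 mod 53 = 18
18 < 23 (green end) → GREEN

Answer: green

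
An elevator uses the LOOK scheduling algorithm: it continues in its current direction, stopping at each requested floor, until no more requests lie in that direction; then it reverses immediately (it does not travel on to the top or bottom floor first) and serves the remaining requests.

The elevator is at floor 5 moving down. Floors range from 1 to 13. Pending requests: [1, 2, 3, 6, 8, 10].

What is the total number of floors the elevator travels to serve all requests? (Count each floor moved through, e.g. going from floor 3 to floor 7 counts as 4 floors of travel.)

Start at floor 5 moving down, LOOK stop order: [3, 2, 1, 6, 8, 10]
  5 → 3: |3-5| = 2, total = 2
  3 → 2: |2-3| = 1, total = 3
  2 → 1: |1-2| = 1, total = 4
  1 → 6: |6-1| = 5, total = 9
  6 → 8: |8-6| = 2, total = 11
  8 → 10: |10-8| = 2, total = 13

Answer: 13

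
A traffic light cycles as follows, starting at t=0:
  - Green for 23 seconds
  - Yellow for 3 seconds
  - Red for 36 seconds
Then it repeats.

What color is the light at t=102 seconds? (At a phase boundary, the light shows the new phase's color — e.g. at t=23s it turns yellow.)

Answer: red

Derivation:
Cycle length = 23 + 3 + 36 = 62s
t = 102, phase_t = 102 mod 62 = 40
40 >= 26 → RED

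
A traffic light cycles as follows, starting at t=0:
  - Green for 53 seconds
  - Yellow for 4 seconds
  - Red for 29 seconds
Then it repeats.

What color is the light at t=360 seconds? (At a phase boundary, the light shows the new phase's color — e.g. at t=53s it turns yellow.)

Answer: green

Derivation:
Cycle length = 53 + 4 + 29 = 86s
t = 360, phase_t = 360 mod 86 = 16
16 < 53 (green end) → GREEN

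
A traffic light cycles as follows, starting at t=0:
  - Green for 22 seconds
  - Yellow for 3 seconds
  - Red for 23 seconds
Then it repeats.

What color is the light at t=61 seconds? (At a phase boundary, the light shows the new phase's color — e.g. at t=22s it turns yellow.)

Cycle length = 22 + 3 + 23 = 48s
t = 61, phase_t = 61 mod 48 = 13
13 < 22 (green end) → GREEN

Answer: green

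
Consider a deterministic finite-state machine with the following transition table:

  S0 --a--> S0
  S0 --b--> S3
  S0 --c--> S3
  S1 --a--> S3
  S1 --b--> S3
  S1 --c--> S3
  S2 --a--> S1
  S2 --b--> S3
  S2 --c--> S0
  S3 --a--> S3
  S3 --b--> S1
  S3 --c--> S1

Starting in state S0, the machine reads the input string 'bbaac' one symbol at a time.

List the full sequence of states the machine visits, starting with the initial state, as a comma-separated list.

Start: S0
  read 'b': S0 --b--> S3
  read 'b': S3 --b--> S1
  read 'a': S1 --a--> S3
  read 'a': S3 --a--> S3
  read 'c': S3 --c--> S1

Answer: S0, S3, S1, S3, S3, S1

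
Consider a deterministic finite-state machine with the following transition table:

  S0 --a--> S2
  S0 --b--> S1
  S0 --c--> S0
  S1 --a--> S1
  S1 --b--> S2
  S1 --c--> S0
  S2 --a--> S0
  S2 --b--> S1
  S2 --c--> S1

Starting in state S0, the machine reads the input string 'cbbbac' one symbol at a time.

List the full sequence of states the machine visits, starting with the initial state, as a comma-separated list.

Answer: S0, S0, S1, S2, S1, S1, S0

Derivation:
Start: S0
  read 'c': S0 --c--> S0
  read 'b': S0 --b--> S1
  read 'b': S1 --b--> S2
  read 'b': S2 --b--> S1
  read 'a': S1 --a--> S1
  read 'c': S1 --c--> S0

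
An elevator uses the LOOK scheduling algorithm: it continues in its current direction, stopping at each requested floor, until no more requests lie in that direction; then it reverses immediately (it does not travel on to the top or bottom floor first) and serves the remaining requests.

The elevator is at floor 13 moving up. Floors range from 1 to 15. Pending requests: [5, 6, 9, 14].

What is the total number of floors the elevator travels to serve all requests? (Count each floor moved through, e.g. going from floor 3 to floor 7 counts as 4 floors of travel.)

Answer: 10

Derivation:
Start at floor 13 moving up, LOOK stop order: [14, 9, 6, 5]
  13 → 14: |14-13| = 1, total = 1
  14 → 9: |9-14| = 5, total = 6
  9 → 6: |6-9| = 3, total = 9
  6 → 5: |5-6| = 1, total = 10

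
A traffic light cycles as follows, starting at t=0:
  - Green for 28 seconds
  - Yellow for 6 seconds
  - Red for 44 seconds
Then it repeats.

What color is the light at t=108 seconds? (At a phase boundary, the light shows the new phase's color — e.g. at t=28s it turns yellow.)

Cycle length = 28 + 6 + 44 = 78s
t = 108, phase_t = 108 mod 78 = 30
28 <= 30 < 34 (yellow end) → YELLOW

Answer: yellow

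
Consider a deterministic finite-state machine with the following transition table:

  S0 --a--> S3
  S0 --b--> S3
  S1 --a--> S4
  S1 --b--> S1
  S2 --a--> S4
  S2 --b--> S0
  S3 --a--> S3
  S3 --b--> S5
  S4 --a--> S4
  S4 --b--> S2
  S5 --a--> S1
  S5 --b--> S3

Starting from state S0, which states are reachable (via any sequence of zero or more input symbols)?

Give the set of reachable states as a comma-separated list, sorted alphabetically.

Answer: S0, S1, S2, S3, S4, S5

Derivation:
BFS from S0:
  visit S0: S0--a-->S3 (new), S0--b-->S3 (seen)
  visit S3: S3--a-->S3 (seen), S3--b-->S5 (new)
  visit S5: S5--a-->S1 (new), S5--b-->S3 (seen)
  visit S1: S1--a-->S4 (new), S1--b-->S1 (seen)
  visit S4: S4--a-->S4 (seen), S4--b-->S2 (new)
  visit S2: S2--a-->S4 (seen), S2--b-->S0 (seen)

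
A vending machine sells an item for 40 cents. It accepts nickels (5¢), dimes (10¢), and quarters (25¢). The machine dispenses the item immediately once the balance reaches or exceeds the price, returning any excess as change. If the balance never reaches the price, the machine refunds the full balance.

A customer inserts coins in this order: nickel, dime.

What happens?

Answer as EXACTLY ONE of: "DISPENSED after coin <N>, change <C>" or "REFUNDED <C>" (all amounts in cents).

Price: 40¢
Coin 1 (nickel, 5¢): balance = 5¢
Coin 2 (dime, 10¢): balance = 15¢
All coins inserted, balance 15¢ < price 40¢ → REFUND 15¢

Answer: REFUNDED 15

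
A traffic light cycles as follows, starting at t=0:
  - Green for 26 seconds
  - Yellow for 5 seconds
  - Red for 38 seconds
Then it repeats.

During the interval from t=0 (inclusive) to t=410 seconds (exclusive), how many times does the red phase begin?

Cycle = 26+5+38 = 69s
red phase starts at t = k*69 + 31 for k=0,1,2,...
Need k*69+31 < 410 → k < 5.493
k ∈ {0, ..., 5} → 6 starts

Answer: 6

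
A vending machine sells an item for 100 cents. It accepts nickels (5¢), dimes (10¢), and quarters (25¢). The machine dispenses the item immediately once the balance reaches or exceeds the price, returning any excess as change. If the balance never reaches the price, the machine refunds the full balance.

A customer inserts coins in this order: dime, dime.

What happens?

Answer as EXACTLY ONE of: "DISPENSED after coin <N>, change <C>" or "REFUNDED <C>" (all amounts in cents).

Price: 100¢
Coin 1 (dime, 10¢): balance = 10¢
Coin 2 (dime, 10¢): balance = 20¢
All coins inserted, balance 20¢ < price 100¢ → REFUND 20¢

Answer: REFUNDED 20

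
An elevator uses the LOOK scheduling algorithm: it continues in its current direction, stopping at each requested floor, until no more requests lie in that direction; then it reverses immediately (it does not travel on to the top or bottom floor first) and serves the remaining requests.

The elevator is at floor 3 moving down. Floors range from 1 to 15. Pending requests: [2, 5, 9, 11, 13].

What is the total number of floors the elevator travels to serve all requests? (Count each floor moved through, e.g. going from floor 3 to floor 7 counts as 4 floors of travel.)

Start at floor 3 moving down, LOOK stop order: [2, 5, 9, 11, 13]
  3 → 2: |2-3| = 1, total = 1
  2 → 5: |5-2| = 3, total = 4
  5 → 9: |9-5| = 4, total = 8
  9 → 11: |11-9| = 2, total = 10
  11 → 13: |13-11| = 2, total = 12

Answer: 12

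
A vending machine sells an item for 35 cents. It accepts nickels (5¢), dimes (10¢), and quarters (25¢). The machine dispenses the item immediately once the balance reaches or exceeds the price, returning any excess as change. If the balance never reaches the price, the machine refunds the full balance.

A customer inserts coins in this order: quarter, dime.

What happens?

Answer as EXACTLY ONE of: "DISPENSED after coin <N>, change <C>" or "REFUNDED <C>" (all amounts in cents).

Price: 35¢
Coin 1 (quarter, 25¢): balance = 25¢
Coin 2 (dime, 10¢): balance = 35¢
  → balance >= price → DISPENSE, change = 35 - 35 = 0¢

Answer: DISPENSED after coin 2, change 0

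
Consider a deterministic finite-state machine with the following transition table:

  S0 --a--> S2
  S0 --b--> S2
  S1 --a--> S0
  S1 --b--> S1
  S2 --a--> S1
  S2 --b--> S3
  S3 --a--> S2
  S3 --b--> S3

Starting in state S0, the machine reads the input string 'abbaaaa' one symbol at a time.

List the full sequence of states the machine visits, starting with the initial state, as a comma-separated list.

Answer: S0, S2, S3, S3, S2, S1, S0, S2

Derivation:
Start: S0
  read 'a': S0 --a--> S2
  read 'b': S2 --b--> S3
  read 'b': S3 --b--> S3
  read 'a': S3 --a--> S2
  read 'a': S2 --a--> S1
  read 'a': S1 --a--> S0
  read 'a': S0 --a--> S2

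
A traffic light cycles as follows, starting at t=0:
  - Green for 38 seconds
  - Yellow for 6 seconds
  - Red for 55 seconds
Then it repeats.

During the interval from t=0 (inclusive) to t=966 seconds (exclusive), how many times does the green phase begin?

Answer: 10

Derivation:
Cycle = 38+6+55 = 99s
green phase starts at t = k*99 + 0 for k=0,1,2,...
Need k*99+0 < 966 → k < 9.758
k ∈ {0, ..., 9} → 10 starts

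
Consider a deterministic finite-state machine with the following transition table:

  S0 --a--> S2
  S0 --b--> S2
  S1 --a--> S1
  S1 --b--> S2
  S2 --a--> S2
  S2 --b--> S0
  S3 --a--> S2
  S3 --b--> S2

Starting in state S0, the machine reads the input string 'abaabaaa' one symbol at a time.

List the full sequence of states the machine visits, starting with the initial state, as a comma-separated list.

Start: S0
  read 'a': S0 --a--> S2
  read 'b': S2 --b--> S0
  read 'a': S0 --a--> S2
  read 'a': S2 --a--> S2
  read 'b': S2 --b--> S0
  read 'a': S0 --a--> S2
  read 'a': S2 --a--> S2
  read 'a': S2 --a--> S2

Answer: S0, S2, S0, S2, S2, S0, S2, S2, S2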